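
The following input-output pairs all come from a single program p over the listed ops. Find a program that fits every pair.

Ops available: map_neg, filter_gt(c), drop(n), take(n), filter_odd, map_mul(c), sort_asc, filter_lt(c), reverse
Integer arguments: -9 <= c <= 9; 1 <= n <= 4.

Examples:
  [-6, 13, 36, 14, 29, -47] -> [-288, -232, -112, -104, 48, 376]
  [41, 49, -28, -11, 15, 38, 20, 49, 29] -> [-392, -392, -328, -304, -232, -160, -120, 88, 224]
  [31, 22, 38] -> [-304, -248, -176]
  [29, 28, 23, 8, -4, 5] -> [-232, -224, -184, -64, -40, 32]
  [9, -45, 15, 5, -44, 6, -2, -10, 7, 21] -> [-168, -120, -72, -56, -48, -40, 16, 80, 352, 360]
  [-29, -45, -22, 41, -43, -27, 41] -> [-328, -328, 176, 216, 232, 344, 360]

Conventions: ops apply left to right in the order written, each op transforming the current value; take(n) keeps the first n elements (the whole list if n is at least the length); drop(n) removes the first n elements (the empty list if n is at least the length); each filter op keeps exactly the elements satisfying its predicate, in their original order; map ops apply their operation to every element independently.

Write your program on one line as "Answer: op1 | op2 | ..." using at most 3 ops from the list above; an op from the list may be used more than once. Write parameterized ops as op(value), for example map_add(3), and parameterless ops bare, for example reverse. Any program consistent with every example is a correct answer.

reverse | map_mul(-8) | sort_asc

Check, running the answer program on each example:
  [-6, 13, 36, 14, 29, -47] -> [-47, 29, 14, 36, 13, -6] -> [376, -232, -112, -288, -104, 48] -> [-288, -232, -112, -104, 48, 376]
  [41, 49, -28, -11, 15, 38, 20, 49, 29] -> [29, 49, 20, 38, 15, -11, -28, 49, 41] -> [-232, -392, -160, -304, -120, 88, 224, -392, -328] -> [-392, -392, -328, -304, -232, -160, -120, 88, 224]
  [31, 22, 38] -> [38, 22, 31] -> [-304, -176, -248] -> [-304, -248, -176]
  [29, 28, 23, 8, -4, 5] -> [5, -4, 8, 23, 28, 29] -> [-40, 32, -64, -184, -224, -232] -> [-232, -224, -184, -64, -40, 32]
  [9, -45, 15, 5, -44, 6, -2, -10, 7, 21] -> [21, 7, -10, -2, 6, -44, 5, 15, -45, 9] -> [-168, -56, 80, 16, -48, 352, -40, -120, 360, -72] -> [-168, -120, -72, -56, -48, -40, 16, 80, 352, 360]
  [-29, -45, -22, 41, -43, -27, 41] -> [41, -27, -43, 41, -22, -45, -29] -> [-328, 216, 344, -328, 176, 360, 232] -> [-328, -328, 176, 216, 232, 344, 360]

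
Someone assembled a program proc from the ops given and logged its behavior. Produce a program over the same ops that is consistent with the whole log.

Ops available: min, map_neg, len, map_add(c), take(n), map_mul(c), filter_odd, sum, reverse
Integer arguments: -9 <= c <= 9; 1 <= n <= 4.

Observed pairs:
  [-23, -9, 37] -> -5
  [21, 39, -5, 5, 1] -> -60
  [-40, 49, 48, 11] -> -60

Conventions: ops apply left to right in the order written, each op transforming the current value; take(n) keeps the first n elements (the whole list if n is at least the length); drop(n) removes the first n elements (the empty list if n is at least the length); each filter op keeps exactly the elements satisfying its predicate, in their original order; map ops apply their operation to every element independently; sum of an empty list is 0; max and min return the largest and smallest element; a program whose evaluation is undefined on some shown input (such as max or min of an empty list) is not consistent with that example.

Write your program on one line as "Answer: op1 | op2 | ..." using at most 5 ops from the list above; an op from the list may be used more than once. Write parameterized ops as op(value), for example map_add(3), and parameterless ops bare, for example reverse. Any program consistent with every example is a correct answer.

map_neg | filter_odd | take(4) | sum

Check, running the answer program on each example:
  [-23, -9, 37] -> [23, 9, -37] -> [23, 9, -37] -> [23, 9, -37] -> -5
  [21, 39, -5, 5, 1] -> [-21, -39, 5, -5, -1] -> [-21, -39, 5, -5, -1] -> [-21, -39, 5, -5] -> -60
  [-40, 49, 48, 11] -> [40, -49, -48, -11] -> [-49, -11] -> [-49, -11] -> -60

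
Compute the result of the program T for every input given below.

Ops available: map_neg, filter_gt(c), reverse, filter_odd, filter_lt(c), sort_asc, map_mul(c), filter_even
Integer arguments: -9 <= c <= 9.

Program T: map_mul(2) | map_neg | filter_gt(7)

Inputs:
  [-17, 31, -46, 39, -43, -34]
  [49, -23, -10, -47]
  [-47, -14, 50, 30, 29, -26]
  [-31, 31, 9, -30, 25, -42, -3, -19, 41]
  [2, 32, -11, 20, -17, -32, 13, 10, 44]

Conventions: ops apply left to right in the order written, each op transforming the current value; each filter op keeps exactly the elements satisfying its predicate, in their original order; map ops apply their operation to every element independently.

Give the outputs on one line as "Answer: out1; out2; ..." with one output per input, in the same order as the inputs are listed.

Execution, op by op:
  [-17, 31, -46, 39, -43, -34] -> [-34, 62, -92, 78, -86, -68] -> [34, -62, 92, -78, 86, 68] -> [34, 92, 86, 68]
  [49, -23, -10, -47] -> [98, -46, -20, -94] -> [-98, 46, 20, 94] -> [46, 20, 94]
  [-47, -14, 50, 30, 29, -26] -> [-94, -28, 100, 60, 58, -52] -> [94, 28, -100, -60, -58, 52] -> [94, 28, 52]
  [-31, 31, 9, -30, 25, -42, -3, -19, 41] -> [-62, 62, 18, -60, 50, -84, -6, -38, 82] -> [62, -62, -18, 60, -50, 84, 6, 38, -82] -> [62, 60, 84, 38]
  [2, 32, -11, 20, -17, -32, 13, 10, 44] -> [4, 64, -22, 40, -34, -64, 26, 20, 88] -> [-4, -64, 22, -40, 34, 64, -26, -20, -88] -> [22, 34, 64]

[34, 92, 86, 68]; [46, 20, 94]; [94, 28, 52]; [62, 60, 84, 38]; [22, 34, 64]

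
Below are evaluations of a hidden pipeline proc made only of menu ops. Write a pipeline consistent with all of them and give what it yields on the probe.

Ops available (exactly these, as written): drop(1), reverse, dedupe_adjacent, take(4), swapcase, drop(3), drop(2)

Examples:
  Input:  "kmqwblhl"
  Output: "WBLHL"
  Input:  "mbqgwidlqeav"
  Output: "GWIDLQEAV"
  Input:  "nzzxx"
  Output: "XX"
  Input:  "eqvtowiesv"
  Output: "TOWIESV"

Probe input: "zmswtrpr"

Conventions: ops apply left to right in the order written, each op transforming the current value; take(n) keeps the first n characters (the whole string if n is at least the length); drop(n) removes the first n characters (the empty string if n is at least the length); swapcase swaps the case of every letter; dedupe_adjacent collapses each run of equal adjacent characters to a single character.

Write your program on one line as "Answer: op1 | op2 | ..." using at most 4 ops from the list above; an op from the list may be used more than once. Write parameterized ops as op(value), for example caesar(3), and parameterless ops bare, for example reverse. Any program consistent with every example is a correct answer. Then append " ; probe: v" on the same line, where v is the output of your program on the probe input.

drop(1) | swapcase | drop(2) ; probe: "WTRPR"

Check, running the answer program on each example:
  "kmqwblhl" -> "mqwblhl" -> "MQWBLHL" -> "WBLHL"
  "mbqgwidlqeav" -> "bqgwidlqeav" -> "BQGWIDLQEAV" -> "GWIDLQEAV"
  "nzzxx" -> "zzxx" -> "ZZXX" -> "XX"
  "eqvtowiesv" -> "qvtowiesv" -> "QVTOWIESV" -> "TOWIESV"
  probe: "zmswtrpr" -> "mswtrpr" -> "MSWTRPR" -> "WTRPR"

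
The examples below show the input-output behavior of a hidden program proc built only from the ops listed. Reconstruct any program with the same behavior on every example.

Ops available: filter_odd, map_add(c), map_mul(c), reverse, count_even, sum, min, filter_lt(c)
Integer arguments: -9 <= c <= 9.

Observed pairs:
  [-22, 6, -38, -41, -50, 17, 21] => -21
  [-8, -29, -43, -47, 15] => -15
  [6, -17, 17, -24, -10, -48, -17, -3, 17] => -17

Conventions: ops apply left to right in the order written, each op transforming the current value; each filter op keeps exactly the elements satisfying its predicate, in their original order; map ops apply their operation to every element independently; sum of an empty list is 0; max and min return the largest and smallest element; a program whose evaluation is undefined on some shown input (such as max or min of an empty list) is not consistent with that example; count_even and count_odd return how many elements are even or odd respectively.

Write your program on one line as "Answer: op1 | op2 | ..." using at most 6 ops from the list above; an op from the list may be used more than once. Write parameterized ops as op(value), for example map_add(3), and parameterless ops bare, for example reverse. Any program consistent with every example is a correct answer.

reverse | map_mul(-1) | filter_lt(9) | filter_lt(-5) | filter_lt(-8) | min

Check, running the answer program on each example:
  [-22, 6, -38, -41, -50, 17, 21] -> [21, 17, -50, -41, -38, 6, -22] -> [-21, -17, 50, 41, 38, -6, 22] -> [-21, -17, -6] -> [-21, -17, -6] -> [-21, -17] -> -21
  [-8, -29, -43, -47, 15] -> [15, -47, -43, -29, -8] -> [-15, 47, 43, 29, 8] -> [-15, 8] -> [-15] -> [-15] -> -15
  [6, -17, 17, -24, -10, -48, -17, -3, 17] -> [17, -3, -17, -48, -10, -24, 17, -17, 6] -> [-17, 3, 17, 48, 10, 24, -17, 17, -6] -> [-17, 3, -17, -6] -> [-17, -17, -6] -> [-17, -17] -> -17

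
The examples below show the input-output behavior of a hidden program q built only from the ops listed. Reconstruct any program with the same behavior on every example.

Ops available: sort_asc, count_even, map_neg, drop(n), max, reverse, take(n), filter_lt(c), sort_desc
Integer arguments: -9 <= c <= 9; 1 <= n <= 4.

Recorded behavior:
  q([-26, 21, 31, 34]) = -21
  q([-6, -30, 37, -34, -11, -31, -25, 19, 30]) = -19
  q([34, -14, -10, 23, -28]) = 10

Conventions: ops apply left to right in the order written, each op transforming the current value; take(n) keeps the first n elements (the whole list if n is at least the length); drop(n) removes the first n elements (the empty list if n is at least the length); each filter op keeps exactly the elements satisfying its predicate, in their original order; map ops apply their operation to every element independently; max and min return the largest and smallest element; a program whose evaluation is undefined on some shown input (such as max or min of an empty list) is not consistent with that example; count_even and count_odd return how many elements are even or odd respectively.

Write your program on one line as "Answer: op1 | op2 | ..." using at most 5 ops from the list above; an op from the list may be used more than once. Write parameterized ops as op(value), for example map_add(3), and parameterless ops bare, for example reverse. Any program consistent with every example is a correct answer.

sort_asc | map_neg | reverse | take(3) | max

Check, running the answer program on each example:
  [-26, 21, 31, 34] -> [-26, 21, 31, 34] -> [26, -21, -31, -34] -> [-34, -31, -21, 26] -> [-34, -31, -21] -> -21
  [-6, -30, 37, -34, -11, -31, -25, 19, 30] -> [-34, -31, -30, -25, -11, -6, 19, 30, 37] -> [34, 31, 30, 25, 11, 6, -19, -30, -37] -> [-37, -30, -19, 6, 11, 25, 30, 31, 34] -> [-37, -30, -19] -> -19
  [34, -14, -10, 23, -28] -> [-28, -14, -10, 23, 34] -> [28, 14, 10, -23, -34] -> [-34, -23, 10, 14, 28] -> [-34, -23, 10] -> 10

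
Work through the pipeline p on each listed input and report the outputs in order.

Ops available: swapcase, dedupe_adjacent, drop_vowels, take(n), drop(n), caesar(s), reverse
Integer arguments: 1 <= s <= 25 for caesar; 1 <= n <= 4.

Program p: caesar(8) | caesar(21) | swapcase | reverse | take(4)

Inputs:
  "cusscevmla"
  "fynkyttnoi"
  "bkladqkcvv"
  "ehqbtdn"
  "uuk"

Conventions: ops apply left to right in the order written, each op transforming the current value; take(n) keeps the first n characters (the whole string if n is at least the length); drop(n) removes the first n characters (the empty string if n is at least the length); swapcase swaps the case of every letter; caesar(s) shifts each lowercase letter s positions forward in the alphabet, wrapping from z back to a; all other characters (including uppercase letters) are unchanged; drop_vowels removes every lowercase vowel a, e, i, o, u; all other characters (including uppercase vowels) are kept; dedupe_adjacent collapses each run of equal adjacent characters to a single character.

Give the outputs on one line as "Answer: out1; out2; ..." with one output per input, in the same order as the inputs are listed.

Execution, op by op:
  "cusscevmla" -> "kcaakmduti" -> "fxvvfhypod" -> "FXVVFHYPOD" -> "DOPYHFVVXF" -> "DOPY"
  "fynkyttnoi" -> "ngvsgbbvwq" -> "ibqnbwwqrl" -> "IBQNBWWQRL" -> "LRQWWBNQBI" -> "LRQW"
  "bkladqkcvv" -> "jstilyskdd" -> "enodgtnfyy" -> "ENODGTNFYY" -> "YYFNTGDONE" -> "YYFN"
  "ehqbtdn" -> "mpyjblv" -> "hktewgq" -> "HKTEWGQ" -> "QGWETKH" -> "QGWE"
  "uuk" -> "ccs" -> "xxn" -> "XXN" -> "NXX" -> "NXX"

"DOPY"; "LRQW"; "YYFN"; "QGWE"; "NXX"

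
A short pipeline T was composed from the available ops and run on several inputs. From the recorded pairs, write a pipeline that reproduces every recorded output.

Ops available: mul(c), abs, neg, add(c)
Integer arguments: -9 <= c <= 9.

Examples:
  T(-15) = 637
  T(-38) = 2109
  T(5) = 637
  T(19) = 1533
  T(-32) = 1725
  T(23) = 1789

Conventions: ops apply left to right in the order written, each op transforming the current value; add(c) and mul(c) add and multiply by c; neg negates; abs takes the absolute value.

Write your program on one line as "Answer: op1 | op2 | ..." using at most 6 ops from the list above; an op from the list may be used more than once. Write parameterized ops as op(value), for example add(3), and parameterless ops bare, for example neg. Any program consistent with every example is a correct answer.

add(5) | mul(-8) | mul(-8) | abs | add(-3)

Check, running the answer program on each example:
  -15 -> -10 -> 80 -> -640 -> 640 -> 637
  -38 -> -33 -> 264 -> -2112 -> 2112 -> 2109
  5 -> 10 -> -80 -> 640 -> 640 -> 637
  19 -> 24 -> -192 -> 1536 -> 1536 -> 1533
  -32 -> -27 -> 216 -> -1728 -> 1728 -> 1725
  23 -> 28 -> -224 -> 1792 -> 1792 -> 1789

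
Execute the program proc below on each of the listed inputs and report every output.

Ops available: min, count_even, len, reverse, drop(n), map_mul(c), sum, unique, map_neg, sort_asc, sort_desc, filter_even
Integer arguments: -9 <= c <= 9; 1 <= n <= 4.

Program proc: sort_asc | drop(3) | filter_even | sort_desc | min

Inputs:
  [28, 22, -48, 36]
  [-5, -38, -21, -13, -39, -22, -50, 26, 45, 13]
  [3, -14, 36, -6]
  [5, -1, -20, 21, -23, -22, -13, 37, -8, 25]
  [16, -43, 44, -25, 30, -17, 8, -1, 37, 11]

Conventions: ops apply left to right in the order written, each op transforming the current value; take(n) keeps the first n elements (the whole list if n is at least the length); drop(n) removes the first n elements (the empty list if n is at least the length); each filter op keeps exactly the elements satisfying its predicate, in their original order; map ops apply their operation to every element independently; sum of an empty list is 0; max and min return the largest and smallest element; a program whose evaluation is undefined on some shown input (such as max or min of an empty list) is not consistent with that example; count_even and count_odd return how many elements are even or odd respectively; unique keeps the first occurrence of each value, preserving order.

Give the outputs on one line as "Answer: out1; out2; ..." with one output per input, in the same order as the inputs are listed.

36; -22; 36; -8; 8

Execution, op by op:
  [28, 22, -48, 36] -> [-48, 22, 28, 36] -> [36] -> [36] -> [36] -> 36
  [-5, -38, -21, -13, -39, -22, -50, 26, 45, 13] -> [-50, -39, -38, -22, -21, -13, -5, 13, 26, 45] -> [-22, -21, -13, -5, 13, 26, 45] -> [-22, 26] -> [26, -22] -> -22
  [3, -14, 36, -6] -> [-14, -6, 3, 36] -> [36] -> [36] -> [36] -> 36
  [5, -1, -20, 21, -23, -22, -13, 37, -8, 25] -> [-23, -22, -20, -13, -8, -1, 5, 21, 25, 37] -> [-13, -8, -1, 5, 21, 25, 37] -> [-8] -> [-8] -> -8
  [16, -43, 44, -25, 30, -17, 8, -1, 37, 11] -> [-43, -25, -17, -1, 8, 11, 16, 30, 37, 44] -> [-1, 8, 11, 16, 30, 37, 44] -> [8, 16, 30, 44] -> [44, 30, 16, 8] -> 8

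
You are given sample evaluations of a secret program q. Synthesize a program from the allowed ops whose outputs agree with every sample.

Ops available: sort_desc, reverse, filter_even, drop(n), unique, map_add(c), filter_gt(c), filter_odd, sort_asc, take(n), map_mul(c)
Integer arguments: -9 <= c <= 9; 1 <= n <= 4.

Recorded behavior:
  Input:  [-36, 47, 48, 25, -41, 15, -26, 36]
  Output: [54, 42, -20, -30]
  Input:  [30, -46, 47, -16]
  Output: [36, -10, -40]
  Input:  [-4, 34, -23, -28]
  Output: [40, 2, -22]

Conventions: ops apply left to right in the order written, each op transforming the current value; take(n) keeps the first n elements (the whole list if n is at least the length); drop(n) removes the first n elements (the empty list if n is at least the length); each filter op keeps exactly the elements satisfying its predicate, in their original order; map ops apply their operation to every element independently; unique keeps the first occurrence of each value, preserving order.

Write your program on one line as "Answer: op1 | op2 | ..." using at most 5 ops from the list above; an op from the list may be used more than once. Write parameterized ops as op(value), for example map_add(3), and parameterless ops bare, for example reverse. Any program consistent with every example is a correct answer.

map_add(2) | map_add(4) | sort_desc | filter_even

Check, running the answer program on each example:
  [-36, 47, 48, 25, -41, 15, -26, 36] -> [-34, 49, 50, 27, -39, 17, -24, 38] -> [-30, 53, 54, 31, -35, 21, -20, 42] -> [54, 53, 42, 31, 21, -20, -30, -35] -> [54, 42, -20, -30]
  [30, -46, 47, -16] -> [32, -44, 49, -14] -> [36, -40, 53, -10] -> [53, 36, -10, -40] -> [36, -10, -40]
  [-4, 34, -23, -28] -> [-2, 36, -21, -26] -> [2, 40, -17, -22] -> [40, 2, -17, -22] -> [40, 2, -22]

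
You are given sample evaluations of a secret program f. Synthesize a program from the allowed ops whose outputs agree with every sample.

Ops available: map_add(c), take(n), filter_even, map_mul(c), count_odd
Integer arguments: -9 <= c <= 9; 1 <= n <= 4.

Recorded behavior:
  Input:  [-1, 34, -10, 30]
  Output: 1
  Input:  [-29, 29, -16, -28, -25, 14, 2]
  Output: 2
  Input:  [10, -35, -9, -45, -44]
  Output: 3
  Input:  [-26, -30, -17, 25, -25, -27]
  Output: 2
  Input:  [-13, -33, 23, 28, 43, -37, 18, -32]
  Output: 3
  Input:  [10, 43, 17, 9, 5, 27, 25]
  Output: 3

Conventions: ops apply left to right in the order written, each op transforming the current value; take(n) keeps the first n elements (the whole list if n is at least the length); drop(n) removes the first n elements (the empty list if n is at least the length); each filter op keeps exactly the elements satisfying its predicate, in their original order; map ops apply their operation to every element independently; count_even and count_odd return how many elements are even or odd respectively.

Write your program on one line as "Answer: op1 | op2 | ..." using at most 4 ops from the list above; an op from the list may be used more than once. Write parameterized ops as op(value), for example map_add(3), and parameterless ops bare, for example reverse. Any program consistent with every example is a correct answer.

map_mul(9) | take(4) | count_odd

Check, running the answer program on each example:
  [-1, 34, -10, 30] -> [-9, 306, -90, 270] -> [-9, 306, -90, 270] -> 1
  [-29, 29, -16, -28, -25, 14, 2] -> [-261, 261, -144, -252, -225, 126, 18] -> [-261, 261, -144, -252] -> 2
  [10, -35, -9, -45, -44] -> [90, -315, -81, -405, -396] -> [90, -315, -81, -405] -> 3
  [-26, -30, -17, 25, -25, -27] -> [-234, -270, -153, 225, -225, -243] -> [-234, -270, -153, 225] -> 2
  [-13, -33, 23, 28, 43, -37, 18, -32] -> [-117, -297, 207, 252, 387, -333, 162, -288] -> [-117, -297, 207, 252] -> 3
  [10, 43, 17, 9, 5, 27, 25] -> [90, 387, 153, 81, 45, 243, 225] -> [90, 387, 153, 81] -> 3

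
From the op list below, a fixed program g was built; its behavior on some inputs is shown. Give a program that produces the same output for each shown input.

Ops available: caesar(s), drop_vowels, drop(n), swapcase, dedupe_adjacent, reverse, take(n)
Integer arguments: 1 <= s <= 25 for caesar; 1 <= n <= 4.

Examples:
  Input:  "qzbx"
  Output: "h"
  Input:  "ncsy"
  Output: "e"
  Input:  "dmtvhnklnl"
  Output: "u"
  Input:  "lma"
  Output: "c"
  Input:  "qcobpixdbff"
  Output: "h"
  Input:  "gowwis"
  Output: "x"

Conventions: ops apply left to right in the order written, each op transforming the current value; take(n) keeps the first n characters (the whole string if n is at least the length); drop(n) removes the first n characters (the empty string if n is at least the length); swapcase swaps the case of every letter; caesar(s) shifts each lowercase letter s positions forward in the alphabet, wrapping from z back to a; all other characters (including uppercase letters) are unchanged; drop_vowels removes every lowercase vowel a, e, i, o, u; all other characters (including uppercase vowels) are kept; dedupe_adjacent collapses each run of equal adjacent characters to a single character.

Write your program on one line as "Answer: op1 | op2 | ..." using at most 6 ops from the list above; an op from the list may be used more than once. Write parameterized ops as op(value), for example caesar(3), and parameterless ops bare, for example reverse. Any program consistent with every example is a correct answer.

take(3) | reverse | caesar(3) | drop(2) | caesar(14)

Check, running the answer program on each example:
  "qzbx" -> "qzb" -> "bzq" -> "ect" -> "t" -> "h"
  "ncsy" -> "ncs" -> "scn" -> "vfq" -> "q" -> "e"
  "dmtvhnklnl" -> "dmt" -> "tmd" -> "wpg" -> "g" -> "u"
  "lma" -> "lma" -> "aml" -> "dpo" -> "o" -> "c"
  "qcobpixdbff" -> "qco" -> "ocq" -> "rft" -> "t" -> "h"
  "gowwis" -> "gow" -> "wog" -> "zrj" -> "j" -> "x"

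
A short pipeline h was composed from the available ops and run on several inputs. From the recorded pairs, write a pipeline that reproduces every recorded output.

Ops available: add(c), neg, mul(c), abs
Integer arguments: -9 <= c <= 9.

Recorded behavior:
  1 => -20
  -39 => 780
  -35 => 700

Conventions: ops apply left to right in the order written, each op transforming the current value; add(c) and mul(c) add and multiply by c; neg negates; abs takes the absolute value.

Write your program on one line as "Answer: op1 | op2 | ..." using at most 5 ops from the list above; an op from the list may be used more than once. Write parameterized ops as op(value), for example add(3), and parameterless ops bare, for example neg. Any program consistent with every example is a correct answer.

neg | mul(-4) | neg | mul(5)

Check, running the answer program on each example:
  1 -> -1 -> 4 -> -4 -> -20
  -39 -> 39 -> -156 -> 156 -> 780
  -35 -> 35 -> -140 -> 140 -> 700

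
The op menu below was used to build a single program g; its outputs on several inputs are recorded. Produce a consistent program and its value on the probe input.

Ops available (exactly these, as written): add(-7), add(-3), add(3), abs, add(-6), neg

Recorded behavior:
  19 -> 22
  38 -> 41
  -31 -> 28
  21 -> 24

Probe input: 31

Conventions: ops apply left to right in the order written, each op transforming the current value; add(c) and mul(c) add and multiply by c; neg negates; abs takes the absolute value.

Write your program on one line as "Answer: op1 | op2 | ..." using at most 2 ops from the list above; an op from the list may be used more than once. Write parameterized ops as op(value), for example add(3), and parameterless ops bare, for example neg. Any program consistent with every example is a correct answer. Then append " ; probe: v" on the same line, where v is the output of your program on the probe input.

add(3) | abs ; probe: 34

Check, running the answer program on each example:
  19 -> 22 -> 22
  38 -> 41 -> 41
  -31 -> -28 -> 28
  21 -> 24 -> 24
  probe: 31 -> 34 -> 34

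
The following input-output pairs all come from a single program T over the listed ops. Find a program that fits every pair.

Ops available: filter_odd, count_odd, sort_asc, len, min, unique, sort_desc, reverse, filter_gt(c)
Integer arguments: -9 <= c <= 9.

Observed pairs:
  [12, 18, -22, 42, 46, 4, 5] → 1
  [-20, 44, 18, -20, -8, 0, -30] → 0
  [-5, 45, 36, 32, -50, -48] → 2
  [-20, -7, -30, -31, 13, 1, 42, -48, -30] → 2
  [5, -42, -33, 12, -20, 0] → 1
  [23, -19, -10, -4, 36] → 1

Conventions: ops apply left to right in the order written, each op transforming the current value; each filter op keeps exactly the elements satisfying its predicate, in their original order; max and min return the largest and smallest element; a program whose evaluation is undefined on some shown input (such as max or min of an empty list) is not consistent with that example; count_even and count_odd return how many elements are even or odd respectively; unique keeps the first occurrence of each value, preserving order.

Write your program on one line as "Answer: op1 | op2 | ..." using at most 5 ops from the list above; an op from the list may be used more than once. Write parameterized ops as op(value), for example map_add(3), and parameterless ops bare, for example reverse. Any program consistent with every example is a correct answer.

sort_desc | filter_gt(-7) | filter_odd | count_odd

Check, running the answer program on each example:
  [12, 18, -22, 42, 46, 4, 5] -> [46, 42, 18, 12, 5, 4, -22] -> [46, 42, 18, 12, 5, 4] -> [5] -> 1
  [-20, 44, 18, -20, -8, 0, -30] -> [44, 18, 0, -8, -20, -20, -30] -> [44, 18, 0] -> [] -> 0
  [-5, 45, 36, 32, -50, -48] -> [45, 36, 32, -5, -48, -50] -> [45, 36, 32, -5] -> [45, -5] -> 2
  [-20, -7, -30, -31, 13, 1, 42, -48, -30] -> [42, 13, 1, -7, -20, -30, -30, -31, -48] -> [42, 13, 1] -> [13, 1] -> 2
  [5, -42, -33, 12, -20, 0] -> [12, 5, 0, -20, -33, -42] -> [12, 5, 0] -> [5] -> 1
  [23, -19, -10, -4, 36] -> [36, 23, -4, -10, -19] -> [36, 23, -4] -> [23] -> 1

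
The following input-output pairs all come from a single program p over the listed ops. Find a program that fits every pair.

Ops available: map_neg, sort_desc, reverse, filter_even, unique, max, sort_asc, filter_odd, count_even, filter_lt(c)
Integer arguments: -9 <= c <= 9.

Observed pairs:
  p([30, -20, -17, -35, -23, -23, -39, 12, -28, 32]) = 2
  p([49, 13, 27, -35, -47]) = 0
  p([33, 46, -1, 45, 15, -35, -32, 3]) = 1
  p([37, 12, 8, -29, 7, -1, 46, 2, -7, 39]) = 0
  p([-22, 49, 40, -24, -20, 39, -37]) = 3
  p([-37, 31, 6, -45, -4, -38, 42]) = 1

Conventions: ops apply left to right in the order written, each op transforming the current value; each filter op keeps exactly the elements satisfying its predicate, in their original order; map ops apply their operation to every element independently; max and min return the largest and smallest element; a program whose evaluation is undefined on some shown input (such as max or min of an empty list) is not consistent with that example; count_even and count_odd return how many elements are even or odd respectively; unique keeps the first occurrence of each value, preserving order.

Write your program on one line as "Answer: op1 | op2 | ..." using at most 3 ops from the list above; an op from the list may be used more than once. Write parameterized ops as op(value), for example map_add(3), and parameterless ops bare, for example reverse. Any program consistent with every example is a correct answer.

reverse | filter_lt(-4) | count_even

Check, running the answer program on each example:
  [30, -20, -17, -35, -23, -23, -39, 12, -28, 32] -> [32, -28, 12, -39, -23, -23, -35, -17, -20, 30] -> [-28, -39, -23, -23, -35, -17, -20] -> 2
  [49, 13, 27, -35, -47] -> [-47, -35, 27, 13, 49] -> [-47, -35] -> 0
  [33, 46, -1, 45, 15, -35, -32, 3] -> [3, -32, -35, 15, 45, -1, 46, 33] -> [-32, -35] -> 1
  [37, 12, 8, -29, 7, -1, 46, 2, -7, 39] -> [39, -7, 2, 46, -1, 7, -29, 8, 12, 37] -> [-7, -29] -> 0
  [-22, 49, 40, -24, -20, 39, -37] -> [-37, 39, -20, -24, 40, 49, -22] -> [-37, -20, -24, -22] -> 3
  [-37, 31, 6, -45, -4, -38, 42] -> [42, -38, -4, -45, 6, 31, -37] -> [-38, -45, -37] -> 1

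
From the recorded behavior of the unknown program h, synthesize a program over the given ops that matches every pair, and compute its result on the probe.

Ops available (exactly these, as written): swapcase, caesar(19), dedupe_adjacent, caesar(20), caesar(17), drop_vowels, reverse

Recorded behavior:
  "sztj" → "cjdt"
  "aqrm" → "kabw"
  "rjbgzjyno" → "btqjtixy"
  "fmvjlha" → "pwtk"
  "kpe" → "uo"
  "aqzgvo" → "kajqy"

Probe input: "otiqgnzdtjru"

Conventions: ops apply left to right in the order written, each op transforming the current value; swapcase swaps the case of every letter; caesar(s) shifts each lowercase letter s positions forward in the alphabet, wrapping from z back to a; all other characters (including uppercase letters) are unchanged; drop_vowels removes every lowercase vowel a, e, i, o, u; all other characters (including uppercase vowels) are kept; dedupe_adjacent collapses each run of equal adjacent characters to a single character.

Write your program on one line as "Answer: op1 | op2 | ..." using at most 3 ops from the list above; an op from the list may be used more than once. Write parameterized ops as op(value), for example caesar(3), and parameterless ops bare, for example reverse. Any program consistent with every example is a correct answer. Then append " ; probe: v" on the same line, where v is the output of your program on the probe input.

caesar(19) | drop_vowels | caesar(17) ; probe: "ydsaqxjndtbe"

Check, running the answer program on each example:
  "sztj" -> "lsmc" -> "lsmc" -> "cjdt"
  "aqrm" -> "tjkf" -> "tjkf" -> "kabw"
  "rjbgzjyno" -> "kcuzscrgh" -> "kczscrgh" -> "btqjtixy"
  "fmvjlha" -> "yfoceat" -> "yfct" -> "pwtk"
  "kpe" -> "dix" -> "dx" -> "uo"
  "aqzgvo" -> "tjszoh" -> "tjszh" -> "kajqy"
  probe: "otiqgnzdtjru" -> "hmbjzgswmckn" -> "hmbjzgswmckn" -> "ydsaqxjndtbe"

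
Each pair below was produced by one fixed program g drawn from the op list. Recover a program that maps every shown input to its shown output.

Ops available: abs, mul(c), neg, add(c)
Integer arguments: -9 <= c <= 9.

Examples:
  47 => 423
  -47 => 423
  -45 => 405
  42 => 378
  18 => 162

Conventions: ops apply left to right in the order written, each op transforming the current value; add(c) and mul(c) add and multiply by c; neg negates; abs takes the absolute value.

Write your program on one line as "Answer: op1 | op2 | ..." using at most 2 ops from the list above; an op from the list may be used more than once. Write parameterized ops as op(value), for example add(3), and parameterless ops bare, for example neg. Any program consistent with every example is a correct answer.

mul(-9) | abs

Check, running the answer program on each example:
  47 -> -423 -> 423
  -47 -> 423 -> 423
  -45 -> 405 -> 405
  42 -> -378 -> 378
  18 -> -162 -> 162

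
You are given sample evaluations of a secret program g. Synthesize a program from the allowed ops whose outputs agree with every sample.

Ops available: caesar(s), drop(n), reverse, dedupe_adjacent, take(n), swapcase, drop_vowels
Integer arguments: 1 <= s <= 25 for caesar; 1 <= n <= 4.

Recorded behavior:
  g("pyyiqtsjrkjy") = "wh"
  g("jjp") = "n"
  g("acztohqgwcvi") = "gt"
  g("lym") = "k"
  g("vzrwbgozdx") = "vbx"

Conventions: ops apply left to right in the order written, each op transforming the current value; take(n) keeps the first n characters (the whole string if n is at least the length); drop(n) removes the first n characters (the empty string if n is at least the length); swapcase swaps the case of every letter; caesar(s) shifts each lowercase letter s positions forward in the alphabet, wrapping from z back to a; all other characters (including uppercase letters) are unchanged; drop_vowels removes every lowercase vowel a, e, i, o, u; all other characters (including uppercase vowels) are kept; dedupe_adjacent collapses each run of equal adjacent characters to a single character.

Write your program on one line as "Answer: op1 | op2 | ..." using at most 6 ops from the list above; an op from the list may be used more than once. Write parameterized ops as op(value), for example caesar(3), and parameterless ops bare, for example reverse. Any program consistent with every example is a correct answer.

drop(2) | caesar(24) | reverse | take(3) | drop_vowels

Check, running the answer program on each example:
  "pyyiqtsjrkjy" -> "yiqtsjrkjy" -> "wgorqhpihw" -> "whiphqrogw" -> "whi" -> "wh"
  "jjp" -> "p" -> "n" -> "n" -> "n" -> "n"
  "acztohqgwcvi" -> "ztohqgwcvi" -> "xrmfoeuatg" -> "gtaueofmrx" -> "gta" -> "gt"
  "lym" -> "m" -> "k" -> "k" -> "k" -> "k"
  "vzrwbgozdx" -> "rwbgozdx" -> "puzemxbv" -> "vbxmezup" -> "vbx" -> "vbx"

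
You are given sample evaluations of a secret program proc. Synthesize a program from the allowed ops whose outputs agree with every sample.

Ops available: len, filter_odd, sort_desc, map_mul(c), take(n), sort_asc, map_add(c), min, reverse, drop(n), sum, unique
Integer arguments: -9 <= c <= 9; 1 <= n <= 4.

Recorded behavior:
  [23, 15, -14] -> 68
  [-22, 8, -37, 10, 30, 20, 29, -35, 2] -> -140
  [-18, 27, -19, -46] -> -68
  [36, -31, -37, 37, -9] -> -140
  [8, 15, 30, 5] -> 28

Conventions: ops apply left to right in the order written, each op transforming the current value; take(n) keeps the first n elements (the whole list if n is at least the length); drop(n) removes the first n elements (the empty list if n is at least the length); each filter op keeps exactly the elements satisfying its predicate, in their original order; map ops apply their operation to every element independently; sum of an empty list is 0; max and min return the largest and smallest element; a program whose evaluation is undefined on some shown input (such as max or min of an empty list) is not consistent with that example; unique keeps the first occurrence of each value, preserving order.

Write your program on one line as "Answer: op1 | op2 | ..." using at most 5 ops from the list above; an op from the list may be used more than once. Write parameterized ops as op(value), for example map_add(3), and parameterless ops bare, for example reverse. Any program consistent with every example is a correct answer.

map_add(8) | map_add(-6) | filter_odd | map_mul(4) | min

Check, running the answer program on each example:
  [23, 15, -14] -> [31, 23, -6] -> [25, 17, -12] -> [25, 17] -> [100, 68] -> 68
  [-22, 8, -37, 10, 30, 20, 29, -35, 2] -> [-14, 16, -29, 18, 38, 28, 37, -27, 10] -> [-20, 10, -35, 12, 32, 22, 31, -33, 4] -> [-35, 31, -33] -> [-140, 124, -132] -> -140
  [-18, 27, -19, -46] -> [-10, 35, -11, -38] -> [-16, 29, -17, -44] -> [29, -17] -> [116, -68] -> -68
  [36, -31, -37, 37, -9] -> [44, -23, -29, 45, -1] -> [38, -29, -35, 39, -7] -> [-29, -35, 39, -7] -> [-116, -140, 156, -28] -> -140
  [8, 15, 30, 5] -> [16, 23, 38, 13] -> [10, 17, 32, 7] -> [17, 7] -> [68, 28] -> 28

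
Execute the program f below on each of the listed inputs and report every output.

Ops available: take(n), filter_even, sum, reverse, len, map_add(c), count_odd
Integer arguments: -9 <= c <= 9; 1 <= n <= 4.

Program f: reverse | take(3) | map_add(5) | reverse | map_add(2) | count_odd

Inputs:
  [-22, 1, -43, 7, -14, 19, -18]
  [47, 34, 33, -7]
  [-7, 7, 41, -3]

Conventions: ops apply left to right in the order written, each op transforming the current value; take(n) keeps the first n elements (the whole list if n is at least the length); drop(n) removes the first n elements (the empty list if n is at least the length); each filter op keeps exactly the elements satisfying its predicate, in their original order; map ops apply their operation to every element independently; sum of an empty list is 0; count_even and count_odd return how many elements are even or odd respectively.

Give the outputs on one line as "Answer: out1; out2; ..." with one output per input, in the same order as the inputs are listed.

Execution, op by op:
  [-22, 1, -43, 7, -14, 19, -18] -> [-18, 19, -14, 7, -43, 1, -22] -> [-18, 19, -14] -> [-13, 24, -9] -> [-9, 24, -13] -> [-7, 26, -11] -> 2
  [47, 34, 33, -7] -> [-7, 33, 34, 47] -> [-7, 33, 34] -> [-2, 38, 39] -> [39, 38, -2] -> [41, 40, 0] -> 1
  [-7, 7, 41, -3] -> [-3, 41, 7, -7] -> [-3, 41, 7] -> [2, 46, 12] -> [12, 46, 2] -> [14, 48, 4] -> 0

2; 1; 0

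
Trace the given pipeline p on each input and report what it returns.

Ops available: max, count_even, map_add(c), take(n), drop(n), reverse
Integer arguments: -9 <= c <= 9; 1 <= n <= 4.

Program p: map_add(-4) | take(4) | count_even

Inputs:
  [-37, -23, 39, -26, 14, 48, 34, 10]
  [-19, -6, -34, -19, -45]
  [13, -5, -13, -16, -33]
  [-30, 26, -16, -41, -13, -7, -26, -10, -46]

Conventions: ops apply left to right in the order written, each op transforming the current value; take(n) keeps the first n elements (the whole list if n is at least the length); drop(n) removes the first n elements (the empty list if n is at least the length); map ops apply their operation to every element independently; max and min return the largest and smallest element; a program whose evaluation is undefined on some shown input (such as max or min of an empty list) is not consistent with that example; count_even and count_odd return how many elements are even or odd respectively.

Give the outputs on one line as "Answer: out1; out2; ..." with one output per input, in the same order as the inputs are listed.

1; 2; 1; 3

Execution, op by op:
  [-37, -23, 39, -26, 14, 48, 34, 10] -> [-41, -27, 35, -30, 10, 44, 30, 6] -> [-41, -27, 35, -30] -> 1
  [-19, -6, -34, -19, -45] -> [-23, -10, -38, -23, -49] -> [-23, -10, -38, -23] -> 2
  [13, -5, -13, -16, -33] -> [9, -9, -17, -20, -37] -> [9, -9, -17, -20] -> 1
  [-30, 26, -16, -41, -13, -7, -26, -10, -46] -> [-34, 22, -20, -45, -17, -11, -30, -14, -50] -> [-34, 22, -20, -45] -> 3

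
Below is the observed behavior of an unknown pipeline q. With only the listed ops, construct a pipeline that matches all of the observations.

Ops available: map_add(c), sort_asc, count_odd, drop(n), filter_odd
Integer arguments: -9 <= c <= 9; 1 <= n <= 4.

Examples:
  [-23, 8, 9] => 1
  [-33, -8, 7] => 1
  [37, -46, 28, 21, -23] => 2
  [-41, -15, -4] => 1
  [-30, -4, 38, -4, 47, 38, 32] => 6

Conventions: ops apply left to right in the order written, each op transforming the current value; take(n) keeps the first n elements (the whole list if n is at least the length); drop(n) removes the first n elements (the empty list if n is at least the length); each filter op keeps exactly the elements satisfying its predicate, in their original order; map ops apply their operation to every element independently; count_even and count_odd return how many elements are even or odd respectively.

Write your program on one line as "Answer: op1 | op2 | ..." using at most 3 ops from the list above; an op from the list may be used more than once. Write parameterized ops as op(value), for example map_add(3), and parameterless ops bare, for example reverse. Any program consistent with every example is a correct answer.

map_add(-3) | filter_odd | count_odd

Check, running the answer program on each example:
  [-23, 8, 9] -> [-26, 5, 6] -> [5] -> 1
  [-33, -8, 7] -> [-36, -11, 4] -> [-11] -> 1
  [37, -46, 28, 21, -23] -> [34, -49, 25, 18, -26] -> [-49, 25] -> 2
  [-41, -15, -4] -> [-44, -18, -7] -> [-7] -> 1
  [-30, -4, 38, -4, 47, 38, 32] -> [-33, -7, 35, -7, 44, 35, 29] -> [-33, -7, 35, -7, 35, 29] -> 6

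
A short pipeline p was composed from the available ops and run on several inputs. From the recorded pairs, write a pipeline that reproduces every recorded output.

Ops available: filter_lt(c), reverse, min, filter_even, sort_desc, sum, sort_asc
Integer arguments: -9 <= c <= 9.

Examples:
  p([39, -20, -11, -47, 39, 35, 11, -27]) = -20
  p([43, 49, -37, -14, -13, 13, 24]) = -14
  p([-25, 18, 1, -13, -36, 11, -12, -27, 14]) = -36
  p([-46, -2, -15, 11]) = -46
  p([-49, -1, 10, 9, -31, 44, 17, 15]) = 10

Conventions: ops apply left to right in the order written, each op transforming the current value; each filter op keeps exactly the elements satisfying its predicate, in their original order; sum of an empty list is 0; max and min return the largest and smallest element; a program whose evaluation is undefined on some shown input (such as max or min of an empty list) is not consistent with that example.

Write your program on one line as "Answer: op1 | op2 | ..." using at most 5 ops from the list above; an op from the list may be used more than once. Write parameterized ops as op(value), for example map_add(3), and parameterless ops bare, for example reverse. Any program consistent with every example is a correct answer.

sort_desc | sort_asc | filter_even | min

Check, running the answer program on each example:
  [39, -20, -11, -47, 39, 35, 11, -27] -> [39, 39, 35, 11, -11, -20, -27, -47] -> [-47, -27, -20, -11, 11, 35, 39, 39] -> [-20] -> -20
  [43, 49, -37, -14, -13, 13, 24] -> [49, 43, 24, 13, -13, -14, -37] -> [-37, -14, -13, 13, 24, 43, 49] -> [-14, 24] -> -14
  [-25, 18, 1, -13, -36, 11, -12, -27, 14] -> [18, 14, 11, 1, -12, -13, -25, -27, -36] -> [-36, -27, -25, -13, -12, 1, 11, 14, 18] -> [-36, -12, 14, 18] -> -36
  [-46, -2, -15, 11] -> [11, -2, -15, -46] -> [-46, -15, -2, 11] -> [-46, -2] -> -46
  [-49, -1, 10, 9, -31, 44, 17, 15] -> [44, 17, 15, 10, 9, -1, -31, -49] -> [-49, -31, -1, 9, 10, 15, 17, 44] -> [10, 44] -> 10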